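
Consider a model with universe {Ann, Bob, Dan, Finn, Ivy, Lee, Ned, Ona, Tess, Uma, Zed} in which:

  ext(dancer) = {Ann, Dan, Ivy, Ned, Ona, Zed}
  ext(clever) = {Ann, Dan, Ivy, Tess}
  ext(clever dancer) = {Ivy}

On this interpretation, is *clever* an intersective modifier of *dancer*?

⟦clever⟧ ∩ ⟦dancer⟧ = {Ann, Dan, Ivy, Tess} ∩ {Ann, Dan, Ivy, Ned, Ona, Zed} = {Ann, Dan, Ivy}
Observed ⟦clever dancer⟧ = {Ivy}.
These differ, so the modifier is not intersective in this model.

no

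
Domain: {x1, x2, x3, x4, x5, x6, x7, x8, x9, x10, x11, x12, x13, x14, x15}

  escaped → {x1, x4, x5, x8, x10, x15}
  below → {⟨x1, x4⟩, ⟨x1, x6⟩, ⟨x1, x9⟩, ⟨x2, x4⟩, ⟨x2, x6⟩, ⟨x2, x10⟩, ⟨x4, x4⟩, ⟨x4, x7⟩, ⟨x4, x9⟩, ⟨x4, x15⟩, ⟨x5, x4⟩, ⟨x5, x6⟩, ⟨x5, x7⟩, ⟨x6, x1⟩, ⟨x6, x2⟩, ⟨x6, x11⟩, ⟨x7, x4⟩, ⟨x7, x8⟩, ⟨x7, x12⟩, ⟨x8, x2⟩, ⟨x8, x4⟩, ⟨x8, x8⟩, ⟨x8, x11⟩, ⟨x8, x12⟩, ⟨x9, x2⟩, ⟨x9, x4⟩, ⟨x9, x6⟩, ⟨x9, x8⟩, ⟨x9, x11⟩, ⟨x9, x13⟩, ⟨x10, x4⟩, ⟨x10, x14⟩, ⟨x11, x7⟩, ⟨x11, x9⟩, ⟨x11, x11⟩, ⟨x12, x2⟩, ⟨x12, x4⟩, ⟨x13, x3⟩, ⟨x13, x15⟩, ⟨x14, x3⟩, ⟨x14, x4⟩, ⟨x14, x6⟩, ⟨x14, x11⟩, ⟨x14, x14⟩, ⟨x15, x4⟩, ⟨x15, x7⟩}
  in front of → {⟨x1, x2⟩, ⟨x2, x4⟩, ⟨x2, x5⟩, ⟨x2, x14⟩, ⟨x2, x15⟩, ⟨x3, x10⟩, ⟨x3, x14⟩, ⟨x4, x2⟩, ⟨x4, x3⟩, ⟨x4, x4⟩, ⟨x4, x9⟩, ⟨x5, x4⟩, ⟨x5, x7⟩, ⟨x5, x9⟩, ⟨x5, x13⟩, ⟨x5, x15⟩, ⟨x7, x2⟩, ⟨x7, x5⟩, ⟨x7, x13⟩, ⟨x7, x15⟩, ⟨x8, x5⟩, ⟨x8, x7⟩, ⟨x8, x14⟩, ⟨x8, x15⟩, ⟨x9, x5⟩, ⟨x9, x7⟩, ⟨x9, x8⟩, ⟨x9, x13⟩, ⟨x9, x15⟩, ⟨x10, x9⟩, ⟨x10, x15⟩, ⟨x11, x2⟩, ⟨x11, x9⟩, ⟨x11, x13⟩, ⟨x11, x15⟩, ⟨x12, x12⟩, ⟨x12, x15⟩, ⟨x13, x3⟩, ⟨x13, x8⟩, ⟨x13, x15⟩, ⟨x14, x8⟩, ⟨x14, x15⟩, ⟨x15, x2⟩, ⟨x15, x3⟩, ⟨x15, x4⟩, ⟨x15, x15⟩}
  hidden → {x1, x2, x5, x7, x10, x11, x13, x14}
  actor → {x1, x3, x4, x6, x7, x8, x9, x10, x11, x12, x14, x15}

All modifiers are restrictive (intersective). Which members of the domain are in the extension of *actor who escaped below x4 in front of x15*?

{x8, x10, x15}

⟦who escaped⟧ = ⟦escaped⟧ = {x1, x4, x5, x8, x10, x15}
⟦below x4⟧ = {x : ⟨x, x4⟩ ∈ ⟦below⟧} = {x1, x2, x4, x5, x7, x8, x9, x10, x12, x14, x15}
⟦in front of x15⟧ = {x : ⟨x, x15⟩ ∈ ⟦in front of⟧} = {x2, x5, x7, x8, x9, x10, x11, x12, x13, x14, x15}
⟦actor⟧ = {x1, x3, x4, x6, x7, x8, x9, x10, x11, x12, x14, x15}
… ∩ ⟦who escaped⟧ = {x1, x3, x4, x6, x7, x8, x9, x10, x11, x12, x14, x15} ∩ {x1, x4, x5, x8, x10, x15} = {x1, x4, x8, x10, x15}
… ∩ ⟦below x4⟧ = {x1, x4, x8, x10, x15} ∩ {x1, x2, x4, x5, x7, x8, x9, x10, x12, x14, x15} = {x1, x4, x8, x10, x15}
… ∩ ⟦in front of x15⟧ = {x1, x4, x8, x10, x15} ∩ {x2, x5, x7, x8, x9, x10, x11, x12, x13, x14, x15} = {x8, x10, x15}
So ⟦actor who escaped below x4 in front of x15⟧ = {x8, x10, x15}.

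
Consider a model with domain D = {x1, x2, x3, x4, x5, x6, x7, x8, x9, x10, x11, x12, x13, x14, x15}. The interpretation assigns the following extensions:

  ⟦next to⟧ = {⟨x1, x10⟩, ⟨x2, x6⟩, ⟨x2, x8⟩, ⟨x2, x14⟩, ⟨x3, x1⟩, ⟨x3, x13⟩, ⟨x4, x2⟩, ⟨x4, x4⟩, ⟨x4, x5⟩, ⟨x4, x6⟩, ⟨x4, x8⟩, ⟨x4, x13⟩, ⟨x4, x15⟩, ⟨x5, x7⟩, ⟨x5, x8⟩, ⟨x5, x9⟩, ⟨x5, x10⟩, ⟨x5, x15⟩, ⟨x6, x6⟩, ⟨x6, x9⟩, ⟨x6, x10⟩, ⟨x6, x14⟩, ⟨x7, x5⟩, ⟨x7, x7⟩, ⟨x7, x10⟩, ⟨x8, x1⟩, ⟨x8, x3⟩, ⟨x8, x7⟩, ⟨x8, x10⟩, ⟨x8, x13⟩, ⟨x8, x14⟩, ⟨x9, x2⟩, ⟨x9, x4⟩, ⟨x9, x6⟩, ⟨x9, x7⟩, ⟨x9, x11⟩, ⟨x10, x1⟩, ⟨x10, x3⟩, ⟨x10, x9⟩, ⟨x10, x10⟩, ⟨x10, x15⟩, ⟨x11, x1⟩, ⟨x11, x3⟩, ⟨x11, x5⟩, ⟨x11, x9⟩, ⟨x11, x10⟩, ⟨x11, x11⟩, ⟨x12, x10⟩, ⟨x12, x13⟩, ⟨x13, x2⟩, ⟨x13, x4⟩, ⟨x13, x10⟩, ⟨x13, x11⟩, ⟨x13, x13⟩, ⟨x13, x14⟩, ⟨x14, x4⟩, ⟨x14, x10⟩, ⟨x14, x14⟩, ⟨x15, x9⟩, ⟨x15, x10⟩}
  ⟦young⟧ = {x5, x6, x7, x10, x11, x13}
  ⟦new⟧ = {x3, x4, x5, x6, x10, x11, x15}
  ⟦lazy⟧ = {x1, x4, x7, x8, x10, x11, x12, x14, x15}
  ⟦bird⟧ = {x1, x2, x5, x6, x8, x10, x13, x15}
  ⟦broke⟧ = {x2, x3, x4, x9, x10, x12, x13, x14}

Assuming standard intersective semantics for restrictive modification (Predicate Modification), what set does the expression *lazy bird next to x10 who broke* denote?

{x10}

⟦next to x10⟧ = {x : ⟨x, x10⟩ ∈ ⟦next to⟧} = {x1, x5, x6, x7, x8, x10, x11, x12, x13, x14, x15}
⟦who broke⟧ = ⟦broke⟧ = {x2, x3, x4, x9, x10, x12, x13, x14}
⟦bird⟧ = {x1, x2, x5, x6, x8, x10, x13, x15}
… ∩ ⟦next to x10⟧ = {x1, x2, x5, x6, x8, x10, x13, x15} ∩ {x1, x5, x6, x7, x8, x10, x11, x12, x13, x14, x15} = {x1, x5, x6, x8, x10, x13, x15}
… ∩ ⟦who broke⟧ = {x1, x5, x6, x8, x10, x13, x15} ∩ {x2, x3, x4, x9, x10, x12, x13, x14} = {x10, x13}
… ∩ ⟦lazy⟧ = {x10, x13} ∩ {x1, x4, x7, x8, x10, x11, x12, x14, x15} = {x10}
So ⟦lazy bird next to x10 who broke⟧ = {x10}.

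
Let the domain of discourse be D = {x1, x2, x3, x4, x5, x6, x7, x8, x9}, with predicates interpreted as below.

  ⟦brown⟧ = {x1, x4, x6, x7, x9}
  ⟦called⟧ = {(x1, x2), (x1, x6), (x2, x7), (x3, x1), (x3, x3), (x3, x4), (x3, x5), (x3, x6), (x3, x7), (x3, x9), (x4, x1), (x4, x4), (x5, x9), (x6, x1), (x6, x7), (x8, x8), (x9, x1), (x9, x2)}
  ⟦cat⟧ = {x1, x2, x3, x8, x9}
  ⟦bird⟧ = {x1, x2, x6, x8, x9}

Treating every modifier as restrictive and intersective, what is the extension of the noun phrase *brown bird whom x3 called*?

⟦whom x3 called⟧ = {x : ⟨x3, x⟩ ∈ ⟦called⟧} = {x1, x3, x4, x5, x6, x7, x9}
⟦bird⟧ = {x1, x2, x6, x8, x9}
… ∩ ⟦whom x3 called⟧ = {x1, x2, x6, x8, x9} ∩ {x1, x3, x4, x5, x6, x7, x9} = {x1, x6, x9}
… ∩ ⟦brown⟧ = {x1, x6, x9} ∩ {x1, x4, x6, x7, x9} = {x1, x6, x9}
So ⟦brown bird whom x3 called⟧ = {x1, x6, x9}.

{x1, x6, x9}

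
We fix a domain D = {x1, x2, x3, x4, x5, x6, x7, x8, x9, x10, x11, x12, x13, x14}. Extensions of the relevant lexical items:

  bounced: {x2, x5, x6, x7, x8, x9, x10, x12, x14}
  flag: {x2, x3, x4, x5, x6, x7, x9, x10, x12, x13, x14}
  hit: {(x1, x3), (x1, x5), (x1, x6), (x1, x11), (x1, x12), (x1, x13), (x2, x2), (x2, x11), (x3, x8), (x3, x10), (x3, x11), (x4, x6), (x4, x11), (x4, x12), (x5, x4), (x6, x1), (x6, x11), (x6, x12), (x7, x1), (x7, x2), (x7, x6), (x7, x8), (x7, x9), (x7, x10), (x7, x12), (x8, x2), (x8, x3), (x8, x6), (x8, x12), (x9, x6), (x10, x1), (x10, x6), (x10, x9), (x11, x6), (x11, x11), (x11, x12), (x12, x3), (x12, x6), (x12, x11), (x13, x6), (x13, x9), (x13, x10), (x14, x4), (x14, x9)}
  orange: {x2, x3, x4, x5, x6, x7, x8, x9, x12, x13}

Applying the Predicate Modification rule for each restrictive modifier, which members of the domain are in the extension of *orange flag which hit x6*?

{x4, x7, x9, x12, x13}

⟦which hit x6⟧ = {x : ⟨x, x6⟩ ∈ ⟦hit⟧} = {x1, x4, x7, x8, x9, x10, x11, x12, x13}
⟦flag⟧ = {x2, x3, x4, x5, x6, x7, x9, x10, x12, x13, x14}
… ∩ ⟦which hit x6⟧ = {x2, x3, x4, x5, x6, x7, x9, x10, x12, x13, x14} ∩ {x1, x4, x7, x8, x9, x10, x11, x12, x13} = {x4, x7, x9, x10, x12, x13}
… ∩ ⟦orange⟧ = {x4, x7, x9, x10, x12, x13} ∩ {x2, x3, x4, x5, x6, x7, x8, x9, x12, x13} = {x4, x7, x9, x12, x13}
So ⟦orange flag which hit x6⟧ = {x4, x7, x9, x12, x13}.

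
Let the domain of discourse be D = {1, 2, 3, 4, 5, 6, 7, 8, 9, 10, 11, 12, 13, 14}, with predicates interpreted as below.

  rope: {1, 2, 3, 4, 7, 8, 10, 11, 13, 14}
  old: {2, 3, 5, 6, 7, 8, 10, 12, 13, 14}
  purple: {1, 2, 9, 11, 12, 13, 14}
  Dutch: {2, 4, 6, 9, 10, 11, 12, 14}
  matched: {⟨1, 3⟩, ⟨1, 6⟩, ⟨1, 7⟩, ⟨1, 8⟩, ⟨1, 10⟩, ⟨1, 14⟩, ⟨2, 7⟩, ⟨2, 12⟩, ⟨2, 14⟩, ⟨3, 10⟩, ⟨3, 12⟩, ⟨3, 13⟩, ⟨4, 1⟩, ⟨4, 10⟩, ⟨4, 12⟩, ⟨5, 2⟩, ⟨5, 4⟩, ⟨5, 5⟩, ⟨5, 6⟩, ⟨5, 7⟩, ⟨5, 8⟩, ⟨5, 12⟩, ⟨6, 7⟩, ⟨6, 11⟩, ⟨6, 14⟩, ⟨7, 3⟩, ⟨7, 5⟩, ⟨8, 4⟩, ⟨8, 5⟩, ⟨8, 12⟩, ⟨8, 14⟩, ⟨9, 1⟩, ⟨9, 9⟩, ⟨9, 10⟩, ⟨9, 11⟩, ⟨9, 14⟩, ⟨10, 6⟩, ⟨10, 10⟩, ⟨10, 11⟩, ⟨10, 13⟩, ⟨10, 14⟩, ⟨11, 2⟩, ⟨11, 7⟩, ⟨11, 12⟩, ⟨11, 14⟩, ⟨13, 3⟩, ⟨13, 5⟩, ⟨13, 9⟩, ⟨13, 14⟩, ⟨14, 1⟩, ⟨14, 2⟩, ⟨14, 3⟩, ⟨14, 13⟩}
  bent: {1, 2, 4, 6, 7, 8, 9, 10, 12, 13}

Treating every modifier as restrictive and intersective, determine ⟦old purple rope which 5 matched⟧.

⟦which 5 matched⟧ = {x : ⟨5, x⟩ ∈ ⟦matched⟧} = {2, 4, 5, 6, 7, 8, 12}
⟦rope⟧ = {1, 2, 3, 4, 7, 8, 10, 11, 13, 14}
… ∩ ⟦which 5 matched⟧ = {1, 2, 3, 4, 7, 8, 10, 11, 13, 14} ∩ {2, 4, 5, 6, 7, 8, 12} = {2, 4, 7, 8}
… ∩ ⟦old⟧ = {2, 4, 7, 8} ∩ {2, 3, 5, 6, 7, 8, 10, 12, 13, 14} = {2, 7, 8}
… ∩ ⟦purple⟧ = {2, 7, 8} ∩ {1, 2, 9, 11, 12, 13, 14} = {2}
So ⟦old purple rope which 5 matched⟧ = {2}.

{2}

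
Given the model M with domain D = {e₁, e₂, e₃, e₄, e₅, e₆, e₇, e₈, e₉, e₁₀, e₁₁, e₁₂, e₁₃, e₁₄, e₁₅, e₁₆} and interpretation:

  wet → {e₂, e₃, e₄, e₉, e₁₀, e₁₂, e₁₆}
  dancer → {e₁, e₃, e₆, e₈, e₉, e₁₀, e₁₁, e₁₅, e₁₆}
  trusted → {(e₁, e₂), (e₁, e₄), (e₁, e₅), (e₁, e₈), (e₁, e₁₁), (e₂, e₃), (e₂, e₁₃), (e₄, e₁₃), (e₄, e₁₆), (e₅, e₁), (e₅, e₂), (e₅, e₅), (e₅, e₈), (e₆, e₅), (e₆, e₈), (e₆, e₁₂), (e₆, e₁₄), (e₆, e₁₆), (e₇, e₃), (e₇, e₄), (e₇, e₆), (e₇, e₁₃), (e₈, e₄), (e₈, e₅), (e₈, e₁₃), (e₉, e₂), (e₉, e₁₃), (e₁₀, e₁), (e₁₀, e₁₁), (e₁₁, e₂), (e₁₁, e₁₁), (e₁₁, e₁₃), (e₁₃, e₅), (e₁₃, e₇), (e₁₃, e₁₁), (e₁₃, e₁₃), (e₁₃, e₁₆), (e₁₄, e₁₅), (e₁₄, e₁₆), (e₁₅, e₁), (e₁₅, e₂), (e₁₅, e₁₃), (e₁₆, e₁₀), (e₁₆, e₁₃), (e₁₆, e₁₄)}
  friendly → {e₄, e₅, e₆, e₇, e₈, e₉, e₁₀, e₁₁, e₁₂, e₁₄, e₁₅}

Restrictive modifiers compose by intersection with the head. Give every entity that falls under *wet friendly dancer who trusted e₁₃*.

⟦who trusted e₁₃⟧ = {x : ⟨x, e₁₃⟩ ∈ ⟦trusted⟧} = {e₂, e₄, e₇, e₈, e₉, e₁₁, e₁₃, e₁₅, e₁₆}
⟦dancer⟧ = {e₁, e₃, e₆, e₈, e₉, e₁₀, e₁₁, e₁₅, e₁₆}
… ∩ ⟦who trusted e₁₃⟧ = {e₁, e₃, e₆, e₈, e₉, e₁₀, e₁₁, e₁₅, e₁₆} ∩ {e₂, e₄, e₇, e₈, e₉, e₁₁, e₁₃, e₁₅, e₁₆} = {e₈, e₉, e₁₁, e₁₅, e₁₆}
… ∩ ⟦wet⟧ = {e₈, e₉, e₁₁, e₁₅, e₁₆} ∩ {e₂, e₃, e₄, e₉, e₁₀, e₁₂, e₁₆} = {e₉, e₁₆}
… ∩ ⟦friendly⟧ = {e₉, e₁₆} ∩ {e₄, e₅, e₆, e₇, e₈, e₉, e₁₀, e₁₁, e₁₂, e₁₄, e₁₅} = {e₉}
So ⟦wet friendly dancer who trusted e₁₃⟧ = {e₉}.

{e₉}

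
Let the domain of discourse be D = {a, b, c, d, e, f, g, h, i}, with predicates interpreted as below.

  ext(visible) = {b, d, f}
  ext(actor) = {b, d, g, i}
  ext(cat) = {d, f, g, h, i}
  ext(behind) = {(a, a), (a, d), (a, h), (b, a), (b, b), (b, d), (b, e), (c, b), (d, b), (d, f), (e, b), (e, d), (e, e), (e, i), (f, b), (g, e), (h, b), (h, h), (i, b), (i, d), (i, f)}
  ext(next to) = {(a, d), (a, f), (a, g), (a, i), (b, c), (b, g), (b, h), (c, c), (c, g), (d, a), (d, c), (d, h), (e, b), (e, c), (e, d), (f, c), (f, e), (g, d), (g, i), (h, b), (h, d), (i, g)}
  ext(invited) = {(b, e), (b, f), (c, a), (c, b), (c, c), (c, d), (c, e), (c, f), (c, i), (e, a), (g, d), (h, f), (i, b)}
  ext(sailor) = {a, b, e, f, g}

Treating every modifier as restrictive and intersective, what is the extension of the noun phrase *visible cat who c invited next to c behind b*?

{d, f}

⟦who c invited⟧ = {x : ⟨c, x⟩ ∈ ⟦invited⟧} = {a, b, c, d, e, f, i}
⟦next to c⟧ = {x : ⟨x, c⟩ ∈ ⟦next to⟧} = {b, c, d, e, f}
⟦behind b⟧ = {x : ⟨x, b⟩ ∈ ⟦behind⟧} = {b, c, d, e, f, h, i}
⟦cat⟧ = {d, f, g, h, i}
… ∩ ⟦who c invited⟧ = {d, f, g, h, i} ∩ {a, b, c, d, e, f, i} = {d, f, i}
… ∩ ⟦next to c⟧ = {d, f, i} ∩ {b, c, d, e, f} = {d, f}
… ∩ ⟦behind b⟧ = {d, f} ∩ {b, c, d, e, f, h, i} = {d, f}
… ∩ ⟦visible⟧ = {d, f} ∩ {b, d, f} = {d, f}
So ⟦visible cat who c invited next to c behind b⟧ = {d, f}.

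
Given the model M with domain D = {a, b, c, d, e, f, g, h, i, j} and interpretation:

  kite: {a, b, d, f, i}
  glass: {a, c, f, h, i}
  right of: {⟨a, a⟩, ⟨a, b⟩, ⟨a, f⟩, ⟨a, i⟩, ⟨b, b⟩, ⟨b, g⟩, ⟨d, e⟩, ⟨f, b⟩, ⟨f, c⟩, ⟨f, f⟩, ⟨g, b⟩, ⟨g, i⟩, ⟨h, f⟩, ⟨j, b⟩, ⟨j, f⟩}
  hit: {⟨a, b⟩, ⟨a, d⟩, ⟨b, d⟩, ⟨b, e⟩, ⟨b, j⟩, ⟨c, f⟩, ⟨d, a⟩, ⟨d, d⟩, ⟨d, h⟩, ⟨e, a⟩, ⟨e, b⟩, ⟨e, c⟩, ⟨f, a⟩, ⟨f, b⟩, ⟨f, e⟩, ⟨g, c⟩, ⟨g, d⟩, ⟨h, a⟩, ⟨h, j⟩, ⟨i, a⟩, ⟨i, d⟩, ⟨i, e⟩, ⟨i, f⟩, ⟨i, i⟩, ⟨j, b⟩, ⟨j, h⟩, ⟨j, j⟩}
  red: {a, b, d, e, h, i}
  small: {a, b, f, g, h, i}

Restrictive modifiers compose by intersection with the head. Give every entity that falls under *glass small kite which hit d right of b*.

{a}

⟦which hit d⟧ = {x : ⟨x, d⟩ ∈ ⟦hit⟧} = {a, b, d, g, i}
⟦right of b⟧ = {x : ⟨x, b⟩ ∈ ⟦right of⟧} = {a, b, f, g, j}
⟦kite⟧ = {a, b, d, f, i}
… ∩ ⟦which hit d⟧ = {a, b, d, f, i} ∩ {a, b, d, g, i} = {a, b, d, i}
… ∩ ⟦right of b⟧ = {a, b, d, i} ∩ {a, b, f, g, j} = {a, b}
… ∩ ⟦glass⟧ = {a, b} ∩ {a, c, f, h, i} = {a}
… ∩ ⟦small⟧ = {a} ∩ {a, b, f, g, h, i} = {a}
So ⟦glass small kite which hit d right of b⟧ = {a}.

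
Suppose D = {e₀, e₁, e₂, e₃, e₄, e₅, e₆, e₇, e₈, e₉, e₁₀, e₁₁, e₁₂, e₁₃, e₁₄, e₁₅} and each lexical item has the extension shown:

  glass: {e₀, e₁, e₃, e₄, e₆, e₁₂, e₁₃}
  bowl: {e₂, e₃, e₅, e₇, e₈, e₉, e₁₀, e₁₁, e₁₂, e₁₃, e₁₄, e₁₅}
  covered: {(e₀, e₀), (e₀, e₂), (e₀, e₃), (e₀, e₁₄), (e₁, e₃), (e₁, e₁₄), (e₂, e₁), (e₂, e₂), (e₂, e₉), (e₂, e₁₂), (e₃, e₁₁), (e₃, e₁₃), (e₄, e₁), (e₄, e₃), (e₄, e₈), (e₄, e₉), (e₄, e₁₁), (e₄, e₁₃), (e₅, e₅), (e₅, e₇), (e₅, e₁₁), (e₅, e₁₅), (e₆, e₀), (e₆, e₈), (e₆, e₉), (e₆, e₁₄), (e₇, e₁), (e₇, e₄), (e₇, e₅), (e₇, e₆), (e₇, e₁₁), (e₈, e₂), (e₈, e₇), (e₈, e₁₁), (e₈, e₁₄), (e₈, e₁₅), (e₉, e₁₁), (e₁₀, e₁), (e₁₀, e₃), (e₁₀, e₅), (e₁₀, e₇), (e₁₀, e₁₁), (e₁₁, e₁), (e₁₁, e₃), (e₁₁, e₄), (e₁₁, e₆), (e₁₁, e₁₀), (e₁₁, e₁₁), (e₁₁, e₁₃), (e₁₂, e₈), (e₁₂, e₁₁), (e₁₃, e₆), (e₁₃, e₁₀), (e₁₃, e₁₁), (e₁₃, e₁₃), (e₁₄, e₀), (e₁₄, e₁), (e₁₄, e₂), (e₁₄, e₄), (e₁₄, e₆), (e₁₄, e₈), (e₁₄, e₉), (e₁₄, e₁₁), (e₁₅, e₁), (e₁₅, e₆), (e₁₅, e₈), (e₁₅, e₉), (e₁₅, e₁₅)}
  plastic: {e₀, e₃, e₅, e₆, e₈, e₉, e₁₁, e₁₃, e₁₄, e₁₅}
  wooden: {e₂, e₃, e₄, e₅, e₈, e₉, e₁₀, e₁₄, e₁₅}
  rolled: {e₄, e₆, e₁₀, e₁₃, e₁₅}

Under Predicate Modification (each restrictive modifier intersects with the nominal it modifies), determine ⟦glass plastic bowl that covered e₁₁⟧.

⟦that covered e₁₁⟧ = {x : ⟨x, e₁₁⟩ ∈ ⟦covered⟧} = {e₃, e₄, e₅, e₇, e₈, e₉, e₁₀, e₁₁, e₁₂, e₁₃, e₁₄}
⟦bowl⟧ = {e₂, e₃, e₅, e₇, e₈, e₉, e₁₀, e₁₁, e₁₂, e₁₃, e₁₄, e₁₅}
… ∩ ⟦that covered e₁₁⟧ = {e₂, e₃, e₅, e₇, e₈, e₉, e₁₀, e₁₁, e₁₂, e₁₃, e₁₄, e₁₅} ∩ {e₃, e₄, e₅, e₇, e₈, e₉, e₁₀, e₁₁, e₁₂, e₁₃, e₁₄} = {e₃, e₅, e₇, e₈, e₉, e₁₀, e₁₁, e₁₂, e₁₃, e₁₄}
… ∩ ⟦glass⟧ = {e₃, e₅, e₇, e₈, e₉, e₁₀, e₁₁, e₁₂, e₁₃, e₁₄} ∩ {e₀, e₁, e₃, e₄, e₆, e₁₂, e₁₃} = {e₃, e₁₂, e₁₃}
… ∩ ⟦plastic⟧ = {e₃, e₁₂, e₁₃} ∩ {e₀, e₃, e₅, e₆, e₈, e₉, e₁₁, e₁₃, e₁₄, e₁₅} = {e₃, e₁₃}
So ⟦glass plastic bowl that covered e₁₁⟧ = {e₃, e₁₃}.

{e₃, e₁₃}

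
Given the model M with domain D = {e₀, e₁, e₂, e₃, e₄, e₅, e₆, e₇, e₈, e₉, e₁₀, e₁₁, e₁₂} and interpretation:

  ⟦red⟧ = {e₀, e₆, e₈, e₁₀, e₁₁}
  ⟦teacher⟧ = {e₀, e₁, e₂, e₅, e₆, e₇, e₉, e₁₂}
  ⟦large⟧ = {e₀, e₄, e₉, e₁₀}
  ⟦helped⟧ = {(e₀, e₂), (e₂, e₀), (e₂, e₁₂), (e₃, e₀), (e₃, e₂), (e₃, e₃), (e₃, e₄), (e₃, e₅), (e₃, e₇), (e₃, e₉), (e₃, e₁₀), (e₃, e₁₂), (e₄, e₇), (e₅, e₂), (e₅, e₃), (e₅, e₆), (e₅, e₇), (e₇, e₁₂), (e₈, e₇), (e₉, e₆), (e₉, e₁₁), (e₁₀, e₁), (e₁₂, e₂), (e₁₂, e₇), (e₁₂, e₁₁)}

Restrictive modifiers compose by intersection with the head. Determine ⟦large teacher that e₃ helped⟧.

{e₀, e₉}

⟦that e₃ helped⟧ = {x : ⟨e₃, x⟩ ∈ ⟦helped⟧} = {e₀, e₂, e₃, e₄, e₅, e₇, e₉, e₁₀, e₁₂}
⟦teacher⟧ = {e₀, e₁, e₂, e₅, e₆, e₇, e₉, e₁₂}
… ∩ ⟦that e₃ helped⟧ = {e₀, e₁, e₂, e₅, e₆, e₇, e₉, e₁₂} ∩ {e₀, e₂, e₃, e₄, e₅, e₇, e₉, e₁₀, e₁₂} = {e₀, e₂, e₅, e₇, e₉, e₁₂}
… ∩ ⟦large⟧ = {e₀, e₂, e₅, e₇, e₉, e₁₂} ∩ {e₀, e₄, e₉, e₁₀} = {e₀, e₉}
So ⟦large teacher that e₃ helped⟧ = {e₀, e₉}.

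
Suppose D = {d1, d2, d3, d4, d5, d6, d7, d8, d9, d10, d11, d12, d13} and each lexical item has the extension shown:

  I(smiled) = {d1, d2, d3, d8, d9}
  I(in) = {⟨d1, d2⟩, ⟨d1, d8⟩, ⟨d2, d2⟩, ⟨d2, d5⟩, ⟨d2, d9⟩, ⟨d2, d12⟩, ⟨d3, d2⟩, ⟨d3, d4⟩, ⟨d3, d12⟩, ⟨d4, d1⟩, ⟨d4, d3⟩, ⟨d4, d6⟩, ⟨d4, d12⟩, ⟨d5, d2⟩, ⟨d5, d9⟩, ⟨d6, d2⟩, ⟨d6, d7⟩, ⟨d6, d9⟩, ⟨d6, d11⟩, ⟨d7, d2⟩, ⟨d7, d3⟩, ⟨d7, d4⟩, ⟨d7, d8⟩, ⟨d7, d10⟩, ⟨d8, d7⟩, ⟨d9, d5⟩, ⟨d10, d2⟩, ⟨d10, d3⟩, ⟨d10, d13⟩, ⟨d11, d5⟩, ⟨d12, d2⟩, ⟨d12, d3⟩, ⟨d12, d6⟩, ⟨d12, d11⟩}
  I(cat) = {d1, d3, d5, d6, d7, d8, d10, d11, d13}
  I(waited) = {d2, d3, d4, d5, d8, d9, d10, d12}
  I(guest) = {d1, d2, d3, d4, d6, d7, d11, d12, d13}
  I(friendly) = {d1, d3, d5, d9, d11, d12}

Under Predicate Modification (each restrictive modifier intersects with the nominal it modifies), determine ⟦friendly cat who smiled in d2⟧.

⟦who smiled⟧ = ⟦smiled⟧ = {d1, d2, d3, d8, d9}
⟦in d2⟧ = {x : ⟨x, d2⟩ ∈ ⟦in⟧} = {d1, d2, d3, d5, d6, d7, d10, d12}
⟦cat⟧ = {d1, d3, d5, d6, d7, d8, d10, d11, d13}
… ∩ ⟦who smiled⟧ = {d1, d3, d5, d6, d7, d8, d10, d11, d13} ∩ {d1, d2, d3, d8, d9} = {d1, d3, d8}
… ∩ ⟦in d2⟧ = {d1, d3, d8} ∩ {d1, d2, d3, d5, d6, d7, d10, d12} = {d1, d3}
… ∩ ⟦friendly⟧ = {d1, d3} ∩ {d1, d3, d5, d9, d11, d12} = {d1, d3}
So ⟦friendly cat who smiled in d2⟧ = {d1, d3}.

{d1, d3}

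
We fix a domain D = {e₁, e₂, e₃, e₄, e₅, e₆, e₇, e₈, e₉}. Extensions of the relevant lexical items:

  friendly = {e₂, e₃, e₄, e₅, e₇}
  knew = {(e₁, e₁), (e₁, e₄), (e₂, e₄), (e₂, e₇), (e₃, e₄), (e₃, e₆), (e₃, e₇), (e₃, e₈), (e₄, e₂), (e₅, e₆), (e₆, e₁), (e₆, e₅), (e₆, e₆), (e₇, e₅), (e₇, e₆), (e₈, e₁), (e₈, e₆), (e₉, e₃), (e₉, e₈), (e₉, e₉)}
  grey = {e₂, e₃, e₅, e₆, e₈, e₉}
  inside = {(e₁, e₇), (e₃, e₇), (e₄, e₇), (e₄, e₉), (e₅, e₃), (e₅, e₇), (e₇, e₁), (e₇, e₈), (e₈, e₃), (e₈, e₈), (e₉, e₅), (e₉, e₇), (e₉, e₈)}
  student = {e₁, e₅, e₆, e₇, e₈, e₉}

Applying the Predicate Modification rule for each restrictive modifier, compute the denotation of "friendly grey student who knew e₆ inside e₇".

⟦who knew e₆⟧ = {x : ⟨x, e₆⟩ ∈ ⟦knew⟧} = {e₃, e₅, e₆, e₇, e₈}
⟦inside e₇⟧ = {x : ⟨x, e₇⟩ ∈ ⟦inside⟧} = {e₁, e₃, e₄, e₅, e₉}
⟦student⟧ = {e₁, e₅, e₆, e₇, e₈, e₉}
… ∩ ⟦who knew e₆⟧ = {e₁, e₅, e₆, e₇, e₈, e₉} ∩ {e₃, e₅, e₆, e₇, e₈} = {e₅, e₆, e₇, e₈}
… ∩ ⟦inside e₇⟧ = {e₅, e₆, e₇, e₈} ∩ {e₁, e₃, e₄, e₅, e₉} = {e₅}
… ∩ ⟦friendly⟧ = {e₅} ∩ {e₂, e₃, e₄, e₅, e₇} = {e₅}
… ∩ ⟦grey⟧ = {e₅} ∩ {e₂, e₃, e₅, e₆, e₈, e₉} = {e₅}
So ⟦friendly grey student who knew e₆ inside e₇⟧ = {e₅}.

{e₅}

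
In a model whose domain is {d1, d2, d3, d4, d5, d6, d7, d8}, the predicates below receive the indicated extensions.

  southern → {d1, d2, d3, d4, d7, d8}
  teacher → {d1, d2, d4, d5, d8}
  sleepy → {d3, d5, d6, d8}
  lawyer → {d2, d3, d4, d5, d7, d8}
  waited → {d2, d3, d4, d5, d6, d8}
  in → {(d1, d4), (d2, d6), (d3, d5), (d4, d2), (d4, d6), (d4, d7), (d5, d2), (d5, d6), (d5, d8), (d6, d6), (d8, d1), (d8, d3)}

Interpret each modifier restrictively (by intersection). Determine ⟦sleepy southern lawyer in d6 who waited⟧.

{}

⟦in d6⟧ = {x : ⟨x, d6⟩ ∈ ⟦in⟧} = {d2, d4, d5, d6}
⟦who waited⟧ = ⟦waited⟧ = {d2, d3, d4, d5, d6, d8}
⟦lawyer⟧ = {d2, d3, d4, d5, d7, d8}
… ∩ ⟦in d6⟧ = {d2, d3, d4, d5, d7, d8} ∩ {d2, d4, d5, d6} = {d2, d4, d5}
… ∩ ⟦who waited⟧ = {d2, d4, d5} ∩ {d2, d3, d4, d5, d6, d8} = {d2, d4, d5}
… ∩ ⟦sleepy⟧ = {d2, d4, d5} ∩ {d3, d5, d6, d8} = {d5}
… ∩ ⟦southern⟧ = {d5} ∩ {d1, d2, d3, d4, d7, d8} = ∅
So ⟦sleepy southern lawyer in d6 who waited⟧ = {}.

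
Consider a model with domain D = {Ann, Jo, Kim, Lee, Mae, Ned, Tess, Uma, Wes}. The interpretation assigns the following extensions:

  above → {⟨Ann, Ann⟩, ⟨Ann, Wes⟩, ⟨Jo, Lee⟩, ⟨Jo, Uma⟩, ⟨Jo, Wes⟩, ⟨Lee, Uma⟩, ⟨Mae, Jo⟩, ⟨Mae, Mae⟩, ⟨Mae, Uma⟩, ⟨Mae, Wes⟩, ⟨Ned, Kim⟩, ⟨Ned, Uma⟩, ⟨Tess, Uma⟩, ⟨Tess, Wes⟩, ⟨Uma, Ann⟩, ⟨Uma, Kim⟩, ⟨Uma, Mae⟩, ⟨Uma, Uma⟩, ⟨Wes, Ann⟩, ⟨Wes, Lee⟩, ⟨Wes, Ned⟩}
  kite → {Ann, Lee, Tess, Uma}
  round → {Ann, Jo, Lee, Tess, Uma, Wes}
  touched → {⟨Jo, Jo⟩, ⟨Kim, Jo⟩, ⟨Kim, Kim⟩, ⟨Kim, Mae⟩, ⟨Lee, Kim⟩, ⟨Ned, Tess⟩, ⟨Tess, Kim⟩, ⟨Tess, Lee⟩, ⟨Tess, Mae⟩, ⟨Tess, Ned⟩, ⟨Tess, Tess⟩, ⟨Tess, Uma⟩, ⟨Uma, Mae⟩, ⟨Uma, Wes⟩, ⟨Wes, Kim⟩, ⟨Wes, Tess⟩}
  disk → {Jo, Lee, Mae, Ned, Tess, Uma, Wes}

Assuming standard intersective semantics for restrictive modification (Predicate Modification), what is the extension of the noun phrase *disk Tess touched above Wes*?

{Mae, Tess}

⟦Tess touched⟧ = {x : ⟨Tess, x⟩ ∈ ⟦touched⟧} = {Kim, Lee, Mae, Ned, Tess, Uma}
⟦above Wes⟧ = {x : ⟨x, Wes⟩ ∈ ⟦above⟧} = {Ann, Jo, Mae, Tess}
⟦disk⟧ = {Jo, Lee, Mae, Ned, Tess, Uma, Wes}
… ∩ ⟦Tess touched⟧ = {Jo, Lee, Mae, Ned, Tess, Uma, Wes} ∩ {Kim, Lee, Mae, Ned, Tess, Uma} = {Lee, Mae, Ned, Tess, Uma}
… ∩ ⟦above Wes⟧ = {Lee, Mae, Ned, Tess, Uma} ∩ {Ann, Jo, Mae, Tess} = {Mae, Tess}
So ⟦disk Tess touched above Wes⟧ = {Mae, Tess}.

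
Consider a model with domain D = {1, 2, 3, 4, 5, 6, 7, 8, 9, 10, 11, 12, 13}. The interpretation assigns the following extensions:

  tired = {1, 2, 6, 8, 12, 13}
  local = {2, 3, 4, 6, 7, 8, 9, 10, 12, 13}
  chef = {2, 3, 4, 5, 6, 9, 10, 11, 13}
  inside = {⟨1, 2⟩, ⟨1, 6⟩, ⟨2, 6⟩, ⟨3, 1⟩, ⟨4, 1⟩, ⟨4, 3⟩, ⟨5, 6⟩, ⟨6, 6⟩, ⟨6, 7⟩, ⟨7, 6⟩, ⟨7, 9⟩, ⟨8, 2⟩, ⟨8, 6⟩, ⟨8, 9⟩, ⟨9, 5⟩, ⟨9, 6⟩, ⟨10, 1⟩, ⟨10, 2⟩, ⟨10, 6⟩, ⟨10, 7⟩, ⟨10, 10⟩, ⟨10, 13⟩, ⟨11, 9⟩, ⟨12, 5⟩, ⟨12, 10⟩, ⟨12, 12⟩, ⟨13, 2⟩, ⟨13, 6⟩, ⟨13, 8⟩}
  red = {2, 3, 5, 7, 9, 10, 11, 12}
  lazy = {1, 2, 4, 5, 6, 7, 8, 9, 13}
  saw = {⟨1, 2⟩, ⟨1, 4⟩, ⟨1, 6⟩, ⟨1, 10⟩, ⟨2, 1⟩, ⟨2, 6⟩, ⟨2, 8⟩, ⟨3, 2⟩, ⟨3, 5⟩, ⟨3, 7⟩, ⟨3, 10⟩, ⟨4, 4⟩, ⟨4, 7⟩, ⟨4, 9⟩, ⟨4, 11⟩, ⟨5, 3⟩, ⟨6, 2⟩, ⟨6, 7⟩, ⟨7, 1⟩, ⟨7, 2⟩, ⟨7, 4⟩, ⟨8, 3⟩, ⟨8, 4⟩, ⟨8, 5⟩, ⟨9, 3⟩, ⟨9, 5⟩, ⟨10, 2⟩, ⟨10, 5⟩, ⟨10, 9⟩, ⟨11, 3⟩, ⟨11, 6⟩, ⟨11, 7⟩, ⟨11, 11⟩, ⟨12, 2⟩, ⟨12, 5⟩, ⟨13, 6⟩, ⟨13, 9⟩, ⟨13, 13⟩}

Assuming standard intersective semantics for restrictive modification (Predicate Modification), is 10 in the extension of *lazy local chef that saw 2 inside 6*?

⟦that saw 2⟧ = {x : ⟨x, 2⟩ ∈ ⟦saw⟧} = {1, 3, 6, 7, 10, 12}
⟦inside 6⟧ = {x : ⟨x, 6⟩ ∈ ⟦inside⟧} = {1, 2, 5, 6, 7, 8, 9, 10, 13}
⟦chef⟧ = {2, 3, 4, 5, 6, 9, 10, 11, 13}
… ∩ ⟦that saw 2⟧ = {2, 3, 4, 5, 6, 9, 10, 11, 13} ∩ {1, 3, 6, 7, 10, 12} = {3, 6, 10}
… ∩ ⟦inside 6⟧ = {3, 6, 10} ∩ {1, 2, 5, 6, 7, 8, 9, 10, 13} = {6, 10}
… ∩ ⟦lazy⟧ = {6, 10} ∩ {1, 2, 4, 5, 6, 7, 8, 9, 13} = {6}
… ∩ ⟦local⟧ = {6} ∩ {2, 3, 4, 6, 7, 8, 9, 10, 12, 13} = {6}
⟦lazy local chef that saw 2 inside 6⟧ = {6}; 10 ∉ this set.

no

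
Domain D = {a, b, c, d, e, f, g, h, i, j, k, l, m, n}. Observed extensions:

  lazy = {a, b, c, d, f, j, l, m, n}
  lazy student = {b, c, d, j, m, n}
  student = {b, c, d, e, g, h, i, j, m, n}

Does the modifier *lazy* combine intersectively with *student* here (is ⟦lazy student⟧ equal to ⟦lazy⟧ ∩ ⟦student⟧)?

⟦lazy⟧ ∩ ⟦student⟧ = {a, b, c, d, f, j, l, m, n} ∩ {b, c, d, e, g, h, i, j, m, n} = {b, c, d, j, m, n}
Observed ⟦lazy student⟧ = {b, c, d, j, m, n}.
These coincide, so the modifier is intersective here.

yes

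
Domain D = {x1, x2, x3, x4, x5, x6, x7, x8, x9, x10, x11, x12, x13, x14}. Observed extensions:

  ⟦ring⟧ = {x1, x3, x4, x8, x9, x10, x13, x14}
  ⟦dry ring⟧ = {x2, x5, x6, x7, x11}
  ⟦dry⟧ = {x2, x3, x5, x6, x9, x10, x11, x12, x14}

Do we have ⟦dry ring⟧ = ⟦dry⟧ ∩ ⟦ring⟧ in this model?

no

⟦dry⟧ ∩ ⟦ring⟧ = {x2, x3, x5, x6, x9, x10, x11, x12, x14} ∩ {x1, x3, x4, x8, x9, x10, x13, x14} = {x3, x9, x10, x14}
Observed ⟦dry ring⟧ = {x2, x5, x6, x7, x11}.
These differ, so the modifier is not intersective in this model.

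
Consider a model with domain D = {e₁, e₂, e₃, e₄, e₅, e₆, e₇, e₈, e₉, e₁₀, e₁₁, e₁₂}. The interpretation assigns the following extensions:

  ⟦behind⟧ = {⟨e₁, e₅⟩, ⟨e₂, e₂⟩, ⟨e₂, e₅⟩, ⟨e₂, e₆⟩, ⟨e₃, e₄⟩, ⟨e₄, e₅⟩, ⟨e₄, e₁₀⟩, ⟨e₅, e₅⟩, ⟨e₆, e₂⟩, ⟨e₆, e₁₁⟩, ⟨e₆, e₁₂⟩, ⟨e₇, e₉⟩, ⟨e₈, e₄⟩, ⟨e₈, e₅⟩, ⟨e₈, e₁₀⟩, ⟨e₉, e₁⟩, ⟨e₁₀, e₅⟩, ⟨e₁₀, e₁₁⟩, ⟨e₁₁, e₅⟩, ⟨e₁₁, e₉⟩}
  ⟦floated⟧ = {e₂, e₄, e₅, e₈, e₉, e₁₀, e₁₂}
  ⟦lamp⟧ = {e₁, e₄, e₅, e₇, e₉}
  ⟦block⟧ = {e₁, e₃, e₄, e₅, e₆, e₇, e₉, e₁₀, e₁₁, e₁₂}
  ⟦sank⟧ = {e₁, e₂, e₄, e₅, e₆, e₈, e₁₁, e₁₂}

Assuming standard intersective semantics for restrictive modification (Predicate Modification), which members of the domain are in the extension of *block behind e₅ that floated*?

{e₄, e₅, e₁₀}

⟦behind e₅⟧ = {x : ⟨x, e₅⟩ ∈ ⟦behind⟧} = {e₁, e₂, e₄, e₅, e₈, e₁₀, e₁₁}
⟦that floated⟧ = ⟦floated⟧ = {e₂, e₄, e₅, e₈, e₉, e₁₀, e₁₂}
⟦block⟧ = {e₁, e₃, e₄, e₅, e₆, e₇, e₉, e₁₀, e₁₁, e₁₂}
… ∩ ⟦behind e₅⟧ = {e₁, e₃, e₄, e₅, e₆, e₇, e₉, e₁₀, e₁₁, e₁₂} ∩ {e₁, e₂, e₄, e₅, e₈, e₁₀, e₁₁} = {e₁, e₄, e₅, e₁₀, e₁₁}
… ∩ ⟦that floated⟧ = {e₁, e₄, e₅, e₁₀, e₁₁} ∩ {e₂, e₄, e₅, e₈, e₉, e₁₀, e₁₂} = {e₄, e₅, e₁₀}
So ⟦block behind e₅ that floated⟧ = {e₄, e₅, e₁₀}.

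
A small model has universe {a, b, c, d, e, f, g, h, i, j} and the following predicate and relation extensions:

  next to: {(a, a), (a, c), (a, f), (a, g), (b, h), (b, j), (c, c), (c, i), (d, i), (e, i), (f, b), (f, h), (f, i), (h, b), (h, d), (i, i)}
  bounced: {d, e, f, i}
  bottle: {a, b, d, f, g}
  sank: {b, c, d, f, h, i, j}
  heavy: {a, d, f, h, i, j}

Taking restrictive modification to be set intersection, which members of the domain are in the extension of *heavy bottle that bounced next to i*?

{d, f}

⟦that bounced⟧ = ⟦bounced⟧ = {d, e, f, i}
⟦next to i⟧ = {x : ⟨x, i⟩ ∈ ⟦next to⟧} = {c, d, e, f, i}
⟦bottle⟧ = {a, b, d, f, g}
… ∩ ⟦that bounced⟧ = {a, b, d, f, g} ∩ {d, e, f, i} = {d, f}
… ∩ ⟦next to i⟧ = {d, f} ∩ {c, d, e, f, i} = {d, f}
… ∩ ⟦heavy⟧ = {d, f} ∩ {a, d, f, h, i, j} = {d, f}
So ⟦heavy bottle that bounced next to i⟧ = {d, f}.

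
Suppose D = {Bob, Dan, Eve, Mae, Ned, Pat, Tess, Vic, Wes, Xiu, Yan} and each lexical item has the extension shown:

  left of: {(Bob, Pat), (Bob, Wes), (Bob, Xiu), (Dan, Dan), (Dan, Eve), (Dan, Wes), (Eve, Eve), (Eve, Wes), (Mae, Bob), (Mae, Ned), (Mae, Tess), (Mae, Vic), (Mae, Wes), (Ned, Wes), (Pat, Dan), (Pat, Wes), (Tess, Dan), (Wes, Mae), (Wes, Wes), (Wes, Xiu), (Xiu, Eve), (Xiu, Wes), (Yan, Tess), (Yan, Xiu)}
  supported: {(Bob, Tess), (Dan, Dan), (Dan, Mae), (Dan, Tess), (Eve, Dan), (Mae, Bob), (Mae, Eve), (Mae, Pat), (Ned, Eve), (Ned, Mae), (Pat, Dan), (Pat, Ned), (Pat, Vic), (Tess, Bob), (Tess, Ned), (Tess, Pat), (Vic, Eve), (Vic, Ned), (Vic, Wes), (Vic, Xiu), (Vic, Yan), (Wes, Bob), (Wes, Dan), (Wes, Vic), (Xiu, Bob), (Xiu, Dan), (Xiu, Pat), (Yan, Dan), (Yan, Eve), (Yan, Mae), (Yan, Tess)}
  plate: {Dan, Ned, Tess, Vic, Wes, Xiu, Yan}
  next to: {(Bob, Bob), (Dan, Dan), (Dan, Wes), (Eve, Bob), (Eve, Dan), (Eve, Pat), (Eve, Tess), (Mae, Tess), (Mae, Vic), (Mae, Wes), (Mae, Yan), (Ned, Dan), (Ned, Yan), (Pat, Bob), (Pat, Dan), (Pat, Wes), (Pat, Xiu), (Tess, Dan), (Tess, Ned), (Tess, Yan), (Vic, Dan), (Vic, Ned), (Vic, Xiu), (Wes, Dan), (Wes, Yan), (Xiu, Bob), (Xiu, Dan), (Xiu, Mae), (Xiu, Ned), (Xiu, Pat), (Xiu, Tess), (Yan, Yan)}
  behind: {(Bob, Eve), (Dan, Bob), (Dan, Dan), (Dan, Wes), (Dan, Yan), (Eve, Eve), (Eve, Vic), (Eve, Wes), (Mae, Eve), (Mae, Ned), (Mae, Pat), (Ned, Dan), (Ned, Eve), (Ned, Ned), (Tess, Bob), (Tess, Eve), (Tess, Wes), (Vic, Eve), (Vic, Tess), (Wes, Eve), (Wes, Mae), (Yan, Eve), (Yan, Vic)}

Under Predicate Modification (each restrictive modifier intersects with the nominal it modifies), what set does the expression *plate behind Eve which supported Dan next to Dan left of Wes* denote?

{Wes}

⟦behind Eve⟧ = {x : ⟨x, Eve⟩ ∈ ⟦behind⟧} = {Bob, Eve, Mae, Ned, Tess, Vic, Wes, Yan}
⟦which supported Dan⟧ = {x : ⟨x, Dan⟩ ∈ ⟦supported⟧} = {Dan, Eve, Pat, Wes, Xiu, Yan}
⟦next to Dan⟧ = {x : ⟨x, Dan⟩ ∈ ⟦next to⟧} = {Dan, Eve, Ned, Pat, Tess, Vic, Wes, Xiu}
⟦left of Wes⟧ = {x : ⟨x, Wes⟩ ∈ ⟦left of⟧} = {Bob, Dan, Eve, Mae, Ned, Pat, Wes, Xiu}
⟦plate⟧ = {Dan, Ned, Tess, Vic, Wes, Xiu, Yan}
… ∩ ⟦behind Eve⟧ = {Dan, Ned, Tess, Vic, Wes, Xiu, Yan} ∩ {Bob, Eve, Mae, Ned, Tess, Vic, Wes, Yan} = {Ned, Tess, Vic, Wes, Yan}
… ∩ ⟦which supported Dan⟧ = {Ned, Tess, Vic, Wes, Yan} ∩ {Dan, Eve, Pat, Wes, Xiu, Yan} = {Wes, Yan}
… ∩ ⟦next to Dan⟧ = {Wes, Yan} ∩ {Dan, Eve, Ned, Pat, Tess, Vic, Wes, Xiu} = {Wes}
… ∩ ⟦left of Wes⟧ = {Wes} ∩ {Bob, Dan, Eve, Mae, Ned, Pat, Wes, Xiu} = {Wes}
So ⟦plate behind Eve which supported Dan next to Dan left of Wes⟧ = {Wes}.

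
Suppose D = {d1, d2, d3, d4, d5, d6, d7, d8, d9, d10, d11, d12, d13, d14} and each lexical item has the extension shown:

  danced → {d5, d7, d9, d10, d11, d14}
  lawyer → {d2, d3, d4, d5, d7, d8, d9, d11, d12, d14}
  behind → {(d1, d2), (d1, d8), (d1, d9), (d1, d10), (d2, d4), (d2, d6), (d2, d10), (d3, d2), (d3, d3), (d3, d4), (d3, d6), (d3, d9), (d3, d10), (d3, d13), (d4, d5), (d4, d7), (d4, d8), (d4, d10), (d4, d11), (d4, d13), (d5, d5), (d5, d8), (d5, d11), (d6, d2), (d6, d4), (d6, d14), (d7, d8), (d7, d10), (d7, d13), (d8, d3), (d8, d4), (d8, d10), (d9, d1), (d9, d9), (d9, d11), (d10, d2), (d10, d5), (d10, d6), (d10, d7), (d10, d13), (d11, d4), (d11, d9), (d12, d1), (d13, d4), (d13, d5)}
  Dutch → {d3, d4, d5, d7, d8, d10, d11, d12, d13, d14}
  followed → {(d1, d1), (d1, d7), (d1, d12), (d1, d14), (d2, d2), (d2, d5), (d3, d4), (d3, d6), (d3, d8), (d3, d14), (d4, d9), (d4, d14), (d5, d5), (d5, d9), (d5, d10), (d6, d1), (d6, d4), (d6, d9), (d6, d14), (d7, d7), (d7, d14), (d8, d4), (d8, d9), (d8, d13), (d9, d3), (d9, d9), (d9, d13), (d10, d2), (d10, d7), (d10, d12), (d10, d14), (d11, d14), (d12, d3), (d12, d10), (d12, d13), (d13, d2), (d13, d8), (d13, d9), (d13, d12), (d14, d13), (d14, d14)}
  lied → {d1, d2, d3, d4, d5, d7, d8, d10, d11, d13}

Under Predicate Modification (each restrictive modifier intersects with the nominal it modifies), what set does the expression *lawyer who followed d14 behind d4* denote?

⟦who followed d14⟧ = {x : ⟨x, d14⟩ ∈ ⟦followed⟧} = {d1, d3, d4, d6, d7, d10, d11, d14}
⟦behind d4⟧ = {x : ⟨x, d4⟩ ∈ ⟦behind⟧} = {d2, d3, d6, d8, d11, d13}
⟦lawyer⟧ = {d2, d3, d4, d5, d7, d8, d9, d11, d12, d14}
… ∩ ⟦who followed d14⟧ = {d2, d3, d4, d5, d7, d8, d9, d11, d12, d14} ∩ {d1, d3, d4, d6, d7, d10, d11, d14} = {d3, d4, d7, d11, d14}
… ∩ ⟦behind d4⟧ = {d3, d4, d7, d11, d14} ∩ {d2, d3, d6, d8, d11, d13} = {d3, d11}
So ⟦lawyer who followed d14 behind d4⟧ = {d3, d11}.

{d3, d11}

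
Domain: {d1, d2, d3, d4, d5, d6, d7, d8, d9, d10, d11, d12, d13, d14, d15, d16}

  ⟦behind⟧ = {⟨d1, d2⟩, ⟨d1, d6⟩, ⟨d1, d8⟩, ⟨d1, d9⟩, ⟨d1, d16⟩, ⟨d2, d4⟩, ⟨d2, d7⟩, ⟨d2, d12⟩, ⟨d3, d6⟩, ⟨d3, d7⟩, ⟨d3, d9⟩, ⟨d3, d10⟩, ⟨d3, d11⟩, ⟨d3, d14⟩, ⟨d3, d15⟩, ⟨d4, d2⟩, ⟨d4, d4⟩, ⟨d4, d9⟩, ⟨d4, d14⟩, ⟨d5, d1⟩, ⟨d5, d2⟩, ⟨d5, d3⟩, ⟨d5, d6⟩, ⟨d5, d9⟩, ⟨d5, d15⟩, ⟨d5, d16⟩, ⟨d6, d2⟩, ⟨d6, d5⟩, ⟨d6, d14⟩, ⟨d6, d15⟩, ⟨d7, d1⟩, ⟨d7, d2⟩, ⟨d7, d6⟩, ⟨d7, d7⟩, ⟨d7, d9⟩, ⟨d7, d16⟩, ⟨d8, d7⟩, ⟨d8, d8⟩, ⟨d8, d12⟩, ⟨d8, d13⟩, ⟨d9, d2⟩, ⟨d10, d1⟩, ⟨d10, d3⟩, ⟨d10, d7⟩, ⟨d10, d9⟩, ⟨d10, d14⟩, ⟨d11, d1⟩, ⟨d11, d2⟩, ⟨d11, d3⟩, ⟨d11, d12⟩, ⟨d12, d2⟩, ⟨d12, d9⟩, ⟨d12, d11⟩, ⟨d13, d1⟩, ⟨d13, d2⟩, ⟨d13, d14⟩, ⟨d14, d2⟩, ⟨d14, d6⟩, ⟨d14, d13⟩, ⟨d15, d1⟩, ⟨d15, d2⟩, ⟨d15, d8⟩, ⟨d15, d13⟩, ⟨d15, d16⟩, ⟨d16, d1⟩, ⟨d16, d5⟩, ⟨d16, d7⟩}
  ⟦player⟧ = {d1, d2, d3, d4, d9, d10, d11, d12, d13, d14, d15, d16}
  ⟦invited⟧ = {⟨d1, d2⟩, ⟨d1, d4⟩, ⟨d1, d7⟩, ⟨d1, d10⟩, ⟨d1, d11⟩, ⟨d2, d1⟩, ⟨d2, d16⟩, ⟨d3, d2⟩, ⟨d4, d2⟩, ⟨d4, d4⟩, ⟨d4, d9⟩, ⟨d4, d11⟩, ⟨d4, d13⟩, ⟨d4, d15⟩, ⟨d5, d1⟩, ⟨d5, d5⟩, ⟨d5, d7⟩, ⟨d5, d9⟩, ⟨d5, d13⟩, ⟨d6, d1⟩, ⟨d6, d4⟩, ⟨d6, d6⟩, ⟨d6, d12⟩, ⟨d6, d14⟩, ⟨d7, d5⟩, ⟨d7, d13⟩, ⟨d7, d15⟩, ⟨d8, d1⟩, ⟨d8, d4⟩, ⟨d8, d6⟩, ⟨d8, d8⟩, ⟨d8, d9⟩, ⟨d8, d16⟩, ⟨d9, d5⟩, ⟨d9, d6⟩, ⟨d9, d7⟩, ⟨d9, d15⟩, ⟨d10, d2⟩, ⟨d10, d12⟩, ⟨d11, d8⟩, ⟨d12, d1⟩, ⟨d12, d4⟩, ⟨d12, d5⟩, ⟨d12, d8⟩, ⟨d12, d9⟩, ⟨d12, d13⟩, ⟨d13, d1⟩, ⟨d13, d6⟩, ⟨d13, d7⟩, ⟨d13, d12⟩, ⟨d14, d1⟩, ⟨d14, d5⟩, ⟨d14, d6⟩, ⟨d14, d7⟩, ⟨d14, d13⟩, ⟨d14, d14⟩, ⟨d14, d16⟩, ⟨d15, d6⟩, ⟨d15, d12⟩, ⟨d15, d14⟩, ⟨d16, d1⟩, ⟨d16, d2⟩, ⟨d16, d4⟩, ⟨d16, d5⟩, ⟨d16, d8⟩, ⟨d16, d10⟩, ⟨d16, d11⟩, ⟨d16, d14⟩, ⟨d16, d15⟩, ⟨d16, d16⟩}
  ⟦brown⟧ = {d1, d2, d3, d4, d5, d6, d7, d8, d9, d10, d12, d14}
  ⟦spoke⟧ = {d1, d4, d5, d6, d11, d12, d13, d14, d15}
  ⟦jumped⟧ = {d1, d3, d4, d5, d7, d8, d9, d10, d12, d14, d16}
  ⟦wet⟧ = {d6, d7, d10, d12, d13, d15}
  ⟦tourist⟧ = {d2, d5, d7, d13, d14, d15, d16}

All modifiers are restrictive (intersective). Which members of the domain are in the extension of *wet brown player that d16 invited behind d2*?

{}

⟦that d16 invited⟧ = {x : ⟨d16, x⟩ ∈ ⟦invited⟧} = {d1, d2, d4, d5, d8, d10, d11, d14, d15, d16}
⟦behind d2⟧ = {x : ⟨x, d2⟩ ∈ ⟦behind⟧} = {d1, d4, d5, d6, d7, d9, d11, d12, d13, d14, d15}
⟦player⟧ = {d1, d2, d3, d4, d9, d10, d11, d12, d13, d14, d15, d16}
… ∩ ⟦that d16 invited⟧ = {d1, d2, d3, d4, d9, d10, d11, d12, d13, d14, d15, d16} ∩ {d1, d2, d4, d5, d8, d10, d11, d14, d15, d16} = {d1, d2, d4, d10, d11, d14, d15, d16}
… ∩ ⟦behind d2⟧ = {d1, d2, d4, d10, d11, d14, d15, d16} ∩ {d1, d4, d5, d6, d7, d9, d11, d12, d13, d14, d15} = {d1, d4, d11, d14, d15}
… ∩ ⟦wet⟧ = {d1, d4, d11, d14, d15} ∩ {d6, d7, d10, d12, d13, d15} = {d15}
… ∩ ⟦brown⟧ = {d15} ∩ {d1, d2, d3, d4, d5, d6, d7, d8, d9, d10, d12, d14} = ∅
So ⟦wet brown player that d16 invited behind d2⟧ = {}.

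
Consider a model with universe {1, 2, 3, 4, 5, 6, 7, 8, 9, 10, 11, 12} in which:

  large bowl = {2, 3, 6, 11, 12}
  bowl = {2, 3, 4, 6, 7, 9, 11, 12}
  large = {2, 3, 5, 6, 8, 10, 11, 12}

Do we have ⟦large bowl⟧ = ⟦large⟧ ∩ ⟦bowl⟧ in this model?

⟦large⟧ ∩ ⟦bowl⟧ = {2, 3, 5, 6, 8, 10, 11, 12} ∩ {2, 3, 4, 6, 7, 9, 11, 12} = {2, 3, 6, 11, 12}
Observed ⟦large bowl⟧ = {2, 3, 6, 11, 12}.
These coincide, so the modifier is intersective here.

yes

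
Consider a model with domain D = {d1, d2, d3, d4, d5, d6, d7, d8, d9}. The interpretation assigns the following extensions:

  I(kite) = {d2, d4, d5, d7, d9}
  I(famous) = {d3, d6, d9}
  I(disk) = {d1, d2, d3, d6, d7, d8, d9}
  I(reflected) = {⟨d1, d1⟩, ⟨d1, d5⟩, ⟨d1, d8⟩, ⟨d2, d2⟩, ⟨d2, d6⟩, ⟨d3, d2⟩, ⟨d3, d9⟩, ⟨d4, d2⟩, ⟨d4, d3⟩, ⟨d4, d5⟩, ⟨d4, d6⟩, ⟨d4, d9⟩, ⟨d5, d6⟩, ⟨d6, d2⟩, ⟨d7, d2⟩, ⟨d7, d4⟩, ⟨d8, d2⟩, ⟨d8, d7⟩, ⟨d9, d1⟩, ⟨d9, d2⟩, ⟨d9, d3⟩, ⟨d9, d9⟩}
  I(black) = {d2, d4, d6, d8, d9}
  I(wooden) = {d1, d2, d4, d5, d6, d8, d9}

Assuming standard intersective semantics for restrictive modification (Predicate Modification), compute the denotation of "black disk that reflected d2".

⟦that reflected d2⟧ = {x : ⟨x, d2⟩ ∈ ⟦reflected⟧} = {d2, d3, d4, d6, d7, d8, d9}
⟦disk⟧ = {d1, d2, d3, d6, d7, d8, d9}
… ∩ ⟦that reflected d2⟧ = {d1, d2, d3, d6, d7, d8, d9} ∩ {d2, d3, d4, d6, d7, d8, d9} = {d2, d3, d6, d7, d8, d9}
… ∩ ⟦black⟧ = {d2, d3, d6, d7, d8, d9} ∩ {d2, d4, d6, d8, d9} = {d2, d6, d8, d9}
So ⟦black disk that reflected d2⟧ = {d2, d6, d8, d9}.

{d2, d6, d8, d9}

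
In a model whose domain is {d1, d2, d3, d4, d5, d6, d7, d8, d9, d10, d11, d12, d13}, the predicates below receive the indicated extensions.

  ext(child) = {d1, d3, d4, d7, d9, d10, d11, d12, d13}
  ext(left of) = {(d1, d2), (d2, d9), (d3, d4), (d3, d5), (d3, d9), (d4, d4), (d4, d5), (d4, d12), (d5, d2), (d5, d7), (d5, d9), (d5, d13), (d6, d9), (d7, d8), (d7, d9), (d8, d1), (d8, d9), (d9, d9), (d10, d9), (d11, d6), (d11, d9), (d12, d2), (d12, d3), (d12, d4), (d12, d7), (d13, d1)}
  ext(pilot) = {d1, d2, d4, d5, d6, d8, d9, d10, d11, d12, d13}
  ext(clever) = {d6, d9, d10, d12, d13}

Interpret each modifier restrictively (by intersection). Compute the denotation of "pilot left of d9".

⟦left of d9⟧ = {x : ⟨x, d9⟩ ∈ ⟦left of⟧} = {d2, d3, d5, d6, d7, d8, d9, d10, d11}
⟦pilot⟧ = {d1, d2, d4, d5, d6, d8, d9, d10, d11, d12, d13}
… ∩ ⟦left of d9⟧ = {d1, d2, d4, d5, d6, d8, d9, d10, d11, d12, d13} ∩ {d2, d3, d5, d6, d7, d8, d9, d10, d11} = {d2, d5, d6, d8, d9, d10, d11}
So ⟦pilot left of d9⟧ = {d2, d5, d6, d8, d9, d10, d11}.

{d2, d5, d6, d8, d9, d10, d11}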